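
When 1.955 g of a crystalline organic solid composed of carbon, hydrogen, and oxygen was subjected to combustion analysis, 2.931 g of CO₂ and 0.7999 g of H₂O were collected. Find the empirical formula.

mol C = 2.931 g CO₂ ÷ 44.009 g/mol = 0.066600 mol
mol H = 2 × 0.7999 g H₂O ÷ 18.015 g/mol = 0.088804 mol
mass O = 1.955 − (0.79993 + 0.089514) = 1.0656 g → mol O = 1.0656 ÷ 15.999 = 0.066601 mol
Divide by the smallest (0.066600 mol): C 1.000, H 1.333, O 1.000
Multiplying each by 3 gives whole numbers: C 3.00, H 4.00, O 3.00

C3H4O3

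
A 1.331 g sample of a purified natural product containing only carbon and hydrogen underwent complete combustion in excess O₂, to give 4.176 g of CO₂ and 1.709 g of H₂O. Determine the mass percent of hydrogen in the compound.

mol C = 4.176 g CO₂ ÷ 44.009 g/mol = 0.094890 mol
mol H = 2 × 1.709 g H₂O ÷ 18.015 g/mol = 0.18973 mol
mass % H = 0.19125 g ÷ 1.331 g × 100%

14.37%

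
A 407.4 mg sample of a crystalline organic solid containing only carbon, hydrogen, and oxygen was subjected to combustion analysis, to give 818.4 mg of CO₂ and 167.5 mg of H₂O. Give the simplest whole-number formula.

mol C = 0.8184 g CO₂ ÷ 44.009 g/mol = 0.018596 mol
mol H = 2 × 0.1675 g H₂O ÷ 18.015 g/mol = 0.018596 mol
mass O = 0.4074 − (0.22336 + 0.018744) = 0.16530 g → mol O = 0.16530 ÷ 15.999 = 0.010332 mol
Divide by the smallest (0.010332 mol): C 1.800, H 1.800, O 1.000
Multiplying each by 5 gives whole numbers: C 9.00, H 9.00, O 5.00

C9H9O5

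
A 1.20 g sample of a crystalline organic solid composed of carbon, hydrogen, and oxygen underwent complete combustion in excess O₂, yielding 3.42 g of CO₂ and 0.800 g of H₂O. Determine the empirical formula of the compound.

mol C = 3.42 g CO₂ ÷ 44.009 g/mol = 0.07771 mol
mol H = 2 × 0.800 g H₂O ÷ 18.015 g/mol = 0.08881 mol
mass O = 1.20 − (0.9334 + 0.08953) = 0.1771 g → mol O = 0.1771 ÷ 15.999 = 0.01107 mol
Divide by the smallest (0.01107 mol): C 7.021, H 8.024, O 1.000

C7H8O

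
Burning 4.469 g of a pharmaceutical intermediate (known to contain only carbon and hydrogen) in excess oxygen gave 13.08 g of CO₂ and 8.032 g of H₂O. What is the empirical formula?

mol C = 13.08 g CO₂ ÷ 44.009 g/mol = 0.29721 mol
mol H = 2 × 8.032 g H₂O ÷ 18.015 g/mol = 0.89170 mol
Divide by the smallest (0.29721 mol): C 1.000, H 3.000

CH3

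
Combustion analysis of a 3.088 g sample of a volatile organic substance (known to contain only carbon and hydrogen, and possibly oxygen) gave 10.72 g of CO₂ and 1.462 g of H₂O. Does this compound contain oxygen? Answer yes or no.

no

mol C = 10.72 g CO₂ ÷ 44.009 g/mol = 0.24359 mol
mol H = 2 × 1.462 g H₂O ÷ 18.015 g/mol = 0.16231 mol
C and H together account for 3.0893 g — essentially the entire 3.088 g sample — so the compound contains no oxygen.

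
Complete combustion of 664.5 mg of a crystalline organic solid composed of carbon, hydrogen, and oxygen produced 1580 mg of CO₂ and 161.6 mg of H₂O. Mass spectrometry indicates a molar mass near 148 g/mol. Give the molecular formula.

mol C = 1.580 g CO₂ ÷ 44.009 g/mol = 0.035902 mol
mol H = 2 × 0.1616 g H₂O ÷ 18.015 g/mol = 0.017941 mol
mass O = 0.6645 − (0.43122 + 0.018084) = 0.21520 g → mol O = 0.21520 ÷ 15.999 = 0.013451 mol
Divide by the smallest (0.013451 mol): C 2.669, H 1.334, O 1.000
Multiplying each by 3 gives whole numbers: C 8.01, H 4.00, O 3.00
Empirical formula: C8H4O3
Empirical-formula mass = 148.12 g/mol; 148 ÷ 148.12 ≈ 1, so the molecular formula is C8H4O3.

C8H4O3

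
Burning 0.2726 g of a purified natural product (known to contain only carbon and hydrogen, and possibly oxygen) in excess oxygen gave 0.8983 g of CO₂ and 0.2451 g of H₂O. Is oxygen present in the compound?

no

mol C = 0.8983 g CO₂ ÷ 44.009 g/mol = 0.020412 mol
mol H = 2 × 0.2451 g H₂O ÷ 18.015 g/mol = 0.027211 mol
C and H together account for 0.27259 g — essentially the entire 0.2726 g sample — so the compound contains no oxygen.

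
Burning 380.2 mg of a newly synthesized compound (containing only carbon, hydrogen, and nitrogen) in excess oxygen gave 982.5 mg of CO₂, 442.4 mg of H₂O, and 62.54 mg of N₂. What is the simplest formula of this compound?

C5H11N

mol C = 0.9825 g CO₂ ÷ 44.009 g/mol = 0.022325 mol
mol H = 2 × 0.4424 g H₂O ÷ 18.015 g/mol = 0.049115 mol
mol N = 2 × 0.06254 g N₂ ÷ 28.014 g/mol = 0.0044649 mol
Divide by the smallest (0.0044649 mol): C 5.000, H 11.000, N 1.000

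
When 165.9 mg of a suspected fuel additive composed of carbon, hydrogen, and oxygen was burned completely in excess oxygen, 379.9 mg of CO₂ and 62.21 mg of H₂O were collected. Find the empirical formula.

C5H4O2

mol C = 0.3799 g CO₂ ÷ 44.009 g/mol = 0.0086323 mol
mol H = 2 × 0.06221 g H₂O ÷ 18.015 g/mol = 0.0069065 mol
mass O = 0.1659 − (0.10368 + 0.0069617) = 0.055255 g → mol O = 0.055255 ÷ 15.999 = 0.0034537 mol
Divide by the smallest (0.0034537 mol): C 2.499, H 2.000, O 1.000
Multiplying each by 2 gives whole numbers: C 5.00, H 4.00, O 2.00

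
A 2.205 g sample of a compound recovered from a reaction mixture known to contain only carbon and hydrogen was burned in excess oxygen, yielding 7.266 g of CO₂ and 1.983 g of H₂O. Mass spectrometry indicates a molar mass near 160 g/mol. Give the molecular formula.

mol C = 7.266 g CO₂ ÷ 44.009 g/mol = 0.16510 mol
mol H = 2 × 1.983 g H₂O ÷ 18.015 g/mol = 0.22015 mol
Divide by the smallest (0.16510 mol): C 1.000, H 1.333
Multiplying each by 3 gives whole numbers: C 3.00, H 4.00
Empirical formula: C3H4
Empirical-formula mass = 40.06 g/mol; 160 ÷ 40.06 ≈ 4, so the molecular formula is C12H16.

C12H16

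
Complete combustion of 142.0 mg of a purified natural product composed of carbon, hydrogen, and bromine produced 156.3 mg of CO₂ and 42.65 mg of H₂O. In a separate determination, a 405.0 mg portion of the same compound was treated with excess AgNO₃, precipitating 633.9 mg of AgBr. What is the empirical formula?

C3H4Br

mol C = 0.1563 g CO₂ ÷ 44.009 g/mol = 0.0035515 mol
mol H = 2 × 0.04265 g H₂O ÷ 18.015 g/mol = 0.0047349 mol
From the AgBr data: mol Br per gram of compound = (0.6339 ÷ 187.772) ÷ 0.4050 = 0.0083356 mol/g, so in the 0.1420 g combustion sample mol Br = 0.0011836 mol
Divide by the smallest (0.0011836 mol): C 3.001, H 4.000, Br 1.000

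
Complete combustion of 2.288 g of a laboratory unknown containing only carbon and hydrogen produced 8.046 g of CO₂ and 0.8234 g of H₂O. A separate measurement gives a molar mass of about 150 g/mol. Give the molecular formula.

C12H6

mol C = 8.046 g CO₂ ÷ 44.009 g/mol = 0.18283 mol
mol H = 2 × 0.8234 g H₂O ÷ 18.015 g/mol = 0.091413 mol
Divide by the smallest (0.091413 mol): C 2.000, H 1.000
Empirical formula: C2H
Empirical-formula mass = 25.03 g/mol; 150 ÷ 25.03 ≈ 6, so the molecular formula is C12H6.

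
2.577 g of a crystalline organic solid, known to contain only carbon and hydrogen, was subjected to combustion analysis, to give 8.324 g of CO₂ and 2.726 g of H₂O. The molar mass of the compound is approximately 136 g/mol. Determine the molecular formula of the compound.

mol C = 8.324 g CO₂ ÷ 44.009 g/mol = 0.18914 mol
mol H = 2 × 2.726 g H₂O ÷ 18.015 g/mol = 0.30264 mol
Divide by the smallest (0.18914 mol): C 1.000, H 1.600
Multiplying each by 5 gives whole numbers: C 5.00, H 8.00
Empirical formula: C5H8
Empirical-formula mass = 68.12 g/mol; 136 ÷ 68.12 ≈ 2, so the molecular formula is C10H16.

C10H16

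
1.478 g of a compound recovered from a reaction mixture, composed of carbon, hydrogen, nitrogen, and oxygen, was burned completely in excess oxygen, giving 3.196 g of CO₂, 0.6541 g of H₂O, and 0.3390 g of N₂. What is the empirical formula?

mol C = 3.196 g CO₂ ÷ 44.009 g/mol = 0.072622 mol
mol H = 2 × 0.6541 g H₂O ÷ 18.015 g/mol = 0.072617 mol
mol N = 2 × 0.3390 g N₂ ÷ 28.014 g/mol = 0.024202 mol
mass O = 1.478 − (0.87226 + 0.073198 + 0.33900) = 0.19354 g → mol O = 0.19354 ÷ 15.999 = 0.012097 mol
Divide by the smallest (0.012097 mol): C 6.003, H 6.003, N 2.001, O 1.000

C6H6N2O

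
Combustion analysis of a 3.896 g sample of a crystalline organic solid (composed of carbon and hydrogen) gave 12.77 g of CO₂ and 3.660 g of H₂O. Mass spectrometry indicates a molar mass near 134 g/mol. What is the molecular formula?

C10H14

mol C = 12.77 g CO₂ ÷ 44.009 g/mol = 0.29017 mol
mol H = 2 × 3.660 g H₂O ÷ 18.015 g/mol = 0.40633 mol
Divide by the smallest (0.29017 mol): C 1.000, H 1.400
Multiplying each by 5 gives whole numbers: C 5.00, H 7.00
Empirical formula: C5H7
Empirical-formula mass = 67.11 g/mol; 134 ÷ 67.11 ≈ 2, so the molecular formula is C10H14.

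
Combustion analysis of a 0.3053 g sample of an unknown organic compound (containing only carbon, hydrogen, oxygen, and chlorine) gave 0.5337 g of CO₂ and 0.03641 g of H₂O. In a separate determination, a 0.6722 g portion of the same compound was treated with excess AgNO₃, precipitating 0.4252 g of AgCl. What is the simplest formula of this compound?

mol C = 0.5337 g CO₂ ÷ 44.009 g/mol = 0.012127 mol
mol H = 2 × 0.03641 g H₂O ÷ 18.015 g/mol = 0.0040422 mol
From the AgCl data: mol Cl per gram of compound = (0.4252 ÷ 143.318) ÷ 0.6722 = 0.0044136 mol/g, so in the 0.3053 g combustion sample mol Cl = 0.0013475 mol
mass O = 0.3053 − (0.14566 + 0.0040745 + 0.047768) = 0.10780 g → mol O = 0.10780 ÷ 15.999 = 0.0067379 mol
Divide by the smallest (0.0013475 mol): C 9.000, H 3.000, Cl 1.000, O 5.000

C9H3ClO5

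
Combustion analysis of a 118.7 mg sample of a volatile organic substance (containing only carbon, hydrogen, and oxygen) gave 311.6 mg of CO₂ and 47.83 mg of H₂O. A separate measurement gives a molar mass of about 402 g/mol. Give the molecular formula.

mol C = 0.3116 g CO₂ ÷ 44.009 g/mol = 0.0070804 mol
mol H = 2 × 0.04783 g H₂O ÷ 18.015 g/mol = 0.0053100 mol
mass O = 0.1187 − (0.085042 + 0.0053525) = 0.028305 g → mol O = 0.028305 ÷ 15.999 = 0.0017692 mol
Divide by the smallest (0.0017692 mol): C 4.002, H 3.001, O 1.000
Empirical formula: C4H3O
Empirical-formula mass = 67.07 g/mol; 402 ÷ 67.07 ≈ 6, so the molecular formula is C24H18O6.

C24H18O6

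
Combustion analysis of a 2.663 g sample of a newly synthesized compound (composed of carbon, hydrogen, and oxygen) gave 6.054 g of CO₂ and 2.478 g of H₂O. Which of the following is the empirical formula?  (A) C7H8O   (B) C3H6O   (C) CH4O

mol C = 6.054 g CO₂ ÷ 44.009 g/mol = 0.13756 mol
mol H = 2 × 2.478 g H₂O ÷ 18.015 g/mol = 0.27510 mol
mass O = 2.663 − (1.6523 + 0.27730) = 0.73343 g → mol O = 0.73343 ÷ 15.999 = 0.045842 mol
Divide by the smallest (0.045842 mol): C 3.001, H 6.001, O 1.000

(B) C3H6O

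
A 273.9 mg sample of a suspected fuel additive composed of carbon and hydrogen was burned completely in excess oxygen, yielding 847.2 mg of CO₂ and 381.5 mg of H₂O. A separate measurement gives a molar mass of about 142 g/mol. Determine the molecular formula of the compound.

C10H22

mol C = 0.8472 g CO₂ ÷ 44.009 g/mol = 0.019251 mol
mol H = 2 × 0.3815 g H₂O ÷ 18.015 g/mol = 0.042354 mol
Divide by the smallest (0.019251 mol): C 1.000, H 2.200
Multiplying each by 5 gives whole numbers: C 5.00, H 11.00
Empirical formula: C5H11
Empirical-formula mass = 71.14 g/mol; 142 ÷ 71.14 ≈ 2, so the molecular formula is C10H22.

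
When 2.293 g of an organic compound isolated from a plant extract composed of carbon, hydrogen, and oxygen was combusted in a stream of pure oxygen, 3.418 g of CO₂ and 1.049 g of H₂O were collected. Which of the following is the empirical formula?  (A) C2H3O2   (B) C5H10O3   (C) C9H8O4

mol C = 3.418 g CO₂ ÷ 44.009 g/mol = 0.077666 mol
mol H = 2 × 1.049 g H₂O ÷ 18.015 g/mol = 0.11646 mol
mass O = 2.293 − (0.93285 + 0.11739) = 1.2428 g → mol O = 1.2428 ÷ 15.999 = 0.077678 mol
Divide by the smallest (0.077666 mol): C 1.000, H 1.499, O 1.000
Multiplying each by 2 gives whole numbers: C 2.00, H 3.00, O 2.00

(A) C2H3O2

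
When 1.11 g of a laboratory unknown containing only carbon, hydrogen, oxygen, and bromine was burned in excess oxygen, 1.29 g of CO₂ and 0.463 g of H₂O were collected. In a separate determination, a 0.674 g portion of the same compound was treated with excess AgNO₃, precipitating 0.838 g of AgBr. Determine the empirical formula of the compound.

C4H7BrO

mol C = 1.29 g CO₂ ÷ 44.009 g/mol = 0.02931 mol
mol H = 2 × 0.463 g H₂O ÷ 18.015 g/mol = 0.05140 mol
From the AgBr data: mol Br per gram of compound = (0.838 ÷ 187.772) ÷ 0.674 = 0.006621 mol/g, so in the 1.11 g combustion sample mol Br = 0.007350 mol
mass O = 1.11 − (0.3521 + 0.05181 + 0.5873) = 0.1188 g → mol O = 0.1188 ÷ 15.999 = 0.007428 mol
Divide by the smallest (0.007350 mol): C 3.988, H 6.994, Br 1.000, O 1.011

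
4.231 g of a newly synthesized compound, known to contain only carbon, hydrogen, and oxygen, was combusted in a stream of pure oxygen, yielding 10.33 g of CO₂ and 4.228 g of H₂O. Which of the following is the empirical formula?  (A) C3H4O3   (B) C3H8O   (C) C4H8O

(C) C4H8O

mol C = 10.33 g CO₂ ÷ 44.009 g/mol = 0.23472 mol
mol H = 2 × 4.228 g H₂O ÷ 18.015 g/mol = 0.46939 mol
mass O = 4.231 − (2.8193 + 0.47314) = 0.93858 g → mol O = 0.93858 ÷ 15.999 = 0.058665 mol
Divide by the smallest (0.058665 mol): C 4.001, H 8.001, O 1.000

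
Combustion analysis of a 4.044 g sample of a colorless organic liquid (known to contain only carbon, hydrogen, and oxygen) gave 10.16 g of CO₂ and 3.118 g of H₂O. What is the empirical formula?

C4H6O

mol C = 10.16 g CO₂ ÷ 44.009 g/mol = 0.23086 mol
mol H = 2 × 3.118 g H₂O ÷ 18.015 g/mol = 0.34616 mol
mass O = 4.044 − (2.7729 + 0.34893) = 0.92219 g → mol O = 0.92219 ÷ 15.999 = 0.057641 mol
Divide by the smallest (0.057641 mol): C 4.005, H 6.005, O 1.000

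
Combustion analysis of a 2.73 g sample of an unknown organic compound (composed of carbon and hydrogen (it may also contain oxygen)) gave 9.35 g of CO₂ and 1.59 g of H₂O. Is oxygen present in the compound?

mol C = 9.35 g CO₂ ÷ 44.009 g/mol = 0.2125 mol
mol H = 2 × 1.59 g H₂O ÷ 18.015 g/mol = 0.1765 mol
C and H together account for 2.730 g — essentially the entire 2.73 g sample — so the compound contains no oxygen.

no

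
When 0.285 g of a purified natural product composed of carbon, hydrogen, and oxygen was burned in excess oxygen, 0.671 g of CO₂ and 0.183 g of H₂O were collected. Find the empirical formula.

C3H4O

mol C = 0.671 g CO₂ ÷ 44.009 g/mol = 0.01525 mol
mol H = 2 × 0.183 g H₂O ÷ 18.015 g/mol = 0.02032 mol
mass O = 0.285 − (0.1831 + 0.02048) = 0.08139 g → mol O = 0.08139 ÷ 15.999 = 0.005087 mol
Divide by the smallest (0.005087 mol): C 2.997, H 3.994, O 1.000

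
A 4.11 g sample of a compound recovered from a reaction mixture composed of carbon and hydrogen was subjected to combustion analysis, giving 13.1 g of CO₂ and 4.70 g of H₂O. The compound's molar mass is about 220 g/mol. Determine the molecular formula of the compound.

mol C = 13.1 g CO₂ ÷ 44.009 g/mol = 0.2977 mol
mol H = 2 × 4.70 g H₂O ÷ 18.015 g/mol = 0.5218 mol
Divide by the smallest (0.2977 mol): C 1.000, H 1.753
Multiplying each by 4 gives whole numbers: C 4.00, H 7.01
Empirical formula: C4H7
Empirical-formula mass = 55.10 g/mol; 220 ÷ 55.10 ≈ 4, so the molecular formula is C16H28.

C16H28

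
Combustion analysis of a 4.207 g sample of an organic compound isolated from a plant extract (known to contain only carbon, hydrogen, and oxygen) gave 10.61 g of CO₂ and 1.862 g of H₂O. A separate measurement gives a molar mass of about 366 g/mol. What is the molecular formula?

C21H18O6

mol C = 10.61 g CO₂ ÷ 44.009 g/mol = 0.24109 mol
mol H = 2 × 1.862 g H₂O ÷ 18.015 g/mol = 0.20672 mol
mass O = 4.207 − (2.8957 + 0.20837) = 1.1029 g → mol O = 1.1029 ÷ 15.999 = 0.068938 mol
Divide by the smallest (0.068938 mol): C 3.497, H 2.999, O 1.000
Multiplying each by 2 gives whole numbers: C 6.99, H 6.00, O 2.00
Empirical formula: C7H6O2
Empirical-formula mass = 122.12 g/mol; 366 ÷ 122.12 ≈ 3, so the molecular formula is C21H18O6.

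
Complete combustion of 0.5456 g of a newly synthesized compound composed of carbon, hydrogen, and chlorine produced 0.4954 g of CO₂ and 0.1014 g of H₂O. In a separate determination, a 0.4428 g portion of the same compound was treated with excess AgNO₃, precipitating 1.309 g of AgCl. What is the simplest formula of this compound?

mol C = 0.4954 g CO₂ ÷ 44.009 g/mol = 0.011257 mol
mol H = 2 × 0.1014 g H₂O ÷ 18.015 g/mol = 0.011257 mol
From the AgCl data: mol Cl per gram of compound = (1.309 ÷ 143.318) ÷ 0.4428 = 0.020627 mol/g, so in the 0.5456 g combustion sample mol Cl = 0.011254 mol
Divide by the smallest (0.011254 mol): C 1.000, H 1.000, Cl 1.000

CHCl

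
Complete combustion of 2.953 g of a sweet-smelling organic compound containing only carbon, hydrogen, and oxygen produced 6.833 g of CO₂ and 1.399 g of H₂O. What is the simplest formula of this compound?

mol C = 6.833 g CO₂ ÷ 44.009 g/mol = 0.15526 mol
mol H = 2 × 1.399 g H₂O ÷ 18.015 g/mol = 0.15532 mol
mass O = 2.953 − (1.8649 + 0.15656) = 0.93157 g → mol O = 0.93157 ÷ 15.999 = 0.058227 mol
Divide by the smallest (0.058227 mol): C 2.667, H 2.667, O 1.000
Multiplying each by 3 gives whole numbers: C 8.00, H 8.00, O 3.00

C8H8O3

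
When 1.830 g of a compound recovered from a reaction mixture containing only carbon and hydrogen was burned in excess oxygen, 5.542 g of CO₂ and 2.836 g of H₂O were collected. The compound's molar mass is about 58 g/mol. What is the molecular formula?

C4H10

mol C = 5.542 g CO₂ ÷ 44.009 g/mol = 0.12593 mol
mol H = 2 × 2.836 g H₂O ÷ 18.015 g/mol = 0.31485 mol
Divide by the smallest (0.12593 mol): C 1.000, H 2.500
Multiplying each by 2 gives whole numbers: C 2.00, H 5.00
Empirical formula: C2H5
Empirical-formula mass = 29.06 g/mol; 58 ÷ 29.06 ≈ 2, so the molecular formula is C4H10.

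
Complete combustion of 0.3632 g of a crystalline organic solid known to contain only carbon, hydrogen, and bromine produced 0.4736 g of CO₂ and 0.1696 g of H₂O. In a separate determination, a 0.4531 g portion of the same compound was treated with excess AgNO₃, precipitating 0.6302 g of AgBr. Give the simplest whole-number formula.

mol C = 0.4736 g CO₂ ÷ 44.009 g/mol = 0.010761 mol
mol H = 2 × 0.1696 g H₂O ÷ 18.015 g/mol = 0.018829 mol
From the AgBr data: mol Br per gram of compound = (0.6302 ÷ 187.772) ÷ 0.4531 = 0.0074072 mol/g, so in the 0.3632 g combustion sample mol Br = 0.0026903 mol
Divide by the smallest (0.0026903 mol): C 4.000, H 6.999, Br 1.000

C4H7Br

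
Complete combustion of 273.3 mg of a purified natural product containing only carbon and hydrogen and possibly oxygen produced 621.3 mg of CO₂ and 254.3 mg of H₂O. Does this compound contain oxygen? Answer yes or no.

yes

mol C = 0.6213 g CO₂ ÷ 44.009 g/mol = 0.014118 mol
mol H = 2 × 0.2543 g H₂O ÷ 18.015 g/mol = 0.028232 mol
C and H account for only 0.19802 g of the 0.2733 g sample; the remaining 0.075276 g must be oxygen.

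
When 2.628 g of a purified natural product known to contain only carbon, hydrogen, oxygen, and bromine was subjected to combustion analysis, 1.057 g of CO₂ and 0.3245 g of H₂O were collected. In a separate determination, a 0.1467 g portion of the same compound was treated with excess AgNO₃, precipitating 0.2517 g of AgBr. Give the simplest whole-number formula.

C2H3Br2O2

mol C = 1.057 g CO₂ ÷ 44.009 g/mol = 0.024018 mol
mol H = 2 × 0.3245 g H₂O ÷ 18.015 g/mol = 0.036026 mol
From the AgBr data: mol Br per gram of compound = (0.2517 ÷ 187.772) ÷ 0.1467 = 0.0091374 mol/g, so in the 2.628 g combustion sample mol Br = 0.024013 mol
mass O = 2.628 − (0.28848 + 0.036314 + 1.9187) = 0.38447 g → mol O = 0.38447 ÷ 15.999 = 0.024031 mol
Divide by the smallest (0.024013 mol): C 1.000, H 1.500, Br 1.000, O 1.001
Multiplying each by 2 gives whole numbers: C 2.00, H 3.00, Br 2.00, O 2.00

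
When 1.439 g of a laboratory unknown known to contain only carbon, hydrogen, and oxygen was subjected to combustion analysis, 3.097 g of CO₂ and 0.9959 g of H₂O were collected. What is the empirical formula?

mol C = 3.097 g CO₂ ÷ 44.009 g/mol = 0.070372 mol
mol H = 2 × 0.9959 g H₂O ÷ 18.015 g/mol = 0.11056 mol
mass O = 1.439 − (0.84524 + 0.11145) = 0.48231 g → mol O = 0.48231 ÷ 15.999 = 0.030147 mol
Divide by the smallest (0.030147 mol): C 2.334, H 3.668, O 1.000
Multiplying each by 3 gives whole numbers: C 7.00, H 11.00, O 3.00

C7H11O3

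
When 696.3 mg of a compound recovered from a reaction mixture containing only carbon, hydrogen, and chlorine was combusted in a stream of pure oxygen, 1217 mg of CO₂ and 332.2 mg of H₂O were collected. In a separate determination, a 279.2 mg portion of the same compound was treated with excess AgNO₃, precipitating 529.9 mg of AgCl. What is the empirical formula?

C3H4Cl

mol C = 1.217 g CO₂ ÷ 44.009 g/mol = 0.027653 mol
mol H = 2 × 0.3322 g H₂O ÷ 18.015 g/mol = 0.036880 mol
From the AgCl data: mol Cl per gram of compound = (0.5299 ÷ 143.318) ÷ 0.2792 = 0.013243 mol/g, so in the 0.6963 g combustion sample mol Cl = 0.0092209 mol
Divide by the smallest (0.0092209 mol): C 2.999, H 4.000, Cl 1.000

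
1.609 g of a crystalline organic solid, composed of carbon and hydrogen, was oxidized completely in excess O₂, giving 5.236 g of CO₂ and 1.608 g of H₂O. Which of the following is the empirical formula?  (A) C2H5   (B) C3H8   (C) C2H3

mol C = 5.236 g CO₂ ÷ 44.009 g/mol = 0.11898 mol
mol H = 2 × 1.608 g H₂O ÷ 18.015 g/mol = 0.17852 mol
Divide by the smallest (0.11898 mol): C 1.000, H 1.500
Multiplying each by 2 gives whole numbers: C 2.00, H 3.00

(C) C2H3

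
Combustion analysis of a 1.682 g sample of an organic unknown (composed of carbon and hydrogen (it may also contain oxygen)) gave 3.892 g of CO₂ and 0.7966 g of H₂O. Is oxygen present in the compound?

mol C = 3.892 g CO₂ ÷ 44.009 g/mol = 0.088436 mol
mol H = 2 × 0.7966 g H₂O ÷ 18.015 g/mol = 0.088437 mol
C and H account for only 1.1514 g of the 1.682 g sample; the remaining 0.53064 g must be oxygen.

yes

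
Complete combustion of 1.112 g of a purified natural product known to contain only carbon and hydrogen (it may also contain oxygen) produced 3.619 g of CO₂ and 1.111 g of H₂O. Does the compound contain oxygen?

no

mol C = 3.619 g CO₂ ÷ 44.009 g/mol = 0.082233 mol
mol H = 2 × 1.111 g H₂O ÷ 18.015 g/mol = 0.12334 mol
C and H together account for 1.1120 g — essentially the entire 1.112 g sample — so the compound contains no oxygen.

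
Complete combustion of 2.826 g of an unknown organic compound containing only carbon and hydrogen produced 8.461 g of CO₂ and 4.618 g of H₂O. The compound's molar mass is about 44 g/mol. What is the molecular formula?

mol C = 8.461 g CO₂ ÷ 44.009 g/mol = 0.19226 mol
mol H = 2 × 4.618 g H₂O ÷ 18.015 g/mol = 0.51268 mol
Divide by the smallest (0.19226 mol): C 1.000, H 2.667
Multiplying each by 3 gives whole numbers: C 3.00, H 8.00
Empirical formula: C3H8
Empirical-formula mass = 44.10 g/mol; 44 ÷ 44.10 ≈ 1, so the molecular formula is C3H8.

C3H8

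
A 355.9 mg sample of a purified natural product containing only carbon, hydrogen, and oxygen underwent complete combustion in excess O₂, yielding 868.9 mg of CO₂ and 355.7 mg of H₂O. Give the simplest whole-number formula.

C4H8O

mol C = 0.8689 g CO₂ ÷ 44.009 g/mol = 0.019744 mol
mol H = 2 × 0.3557 g H₂O ÷ 18.015 g/mol = 0.039489 mol
mass O = 0.3559 − (0.23714 + 0.039805) = 0.078953 g → mol O = 0.078953 ÷ 15.999 = 0.0049349 mol
Divide by the smallest (0.0049349 mol): C 4.001, H 8.002, O 1.000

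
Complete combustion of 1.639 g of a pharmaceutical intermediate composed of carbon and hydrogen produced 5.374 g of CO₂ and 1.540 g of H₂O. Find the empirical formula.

C5H7

mol C = 5.374 g CO₂ ÷ 44.009 g/mol = 0.12211 mol
mol H = 2 × 1.540 g H₂O ÷ 18.015 g/mol = 0.17097 mol
Divide by the smallest (0.12211 mol): C 1.000, H 1.400
Multiplying each by 5 gives whole numbers: C 5.00, H 7.00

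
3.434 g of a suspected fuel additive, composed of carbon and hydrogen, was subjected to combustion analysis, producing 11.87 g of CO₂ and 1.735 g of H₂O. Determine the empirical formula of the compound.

C7H5

mol C = 11.87 g CO₂ ÷ 44.009 g/mol = 0.26972 mol
mol H = 2 × 1.735 g H₂O ÷ 18.015 g/mol = 0.19262 mol
Divide by the smallest (0.19262 mol): C 1.400, H 1.000
Multiplying each by 5 gives whole numbers: C 7.00, H 5.00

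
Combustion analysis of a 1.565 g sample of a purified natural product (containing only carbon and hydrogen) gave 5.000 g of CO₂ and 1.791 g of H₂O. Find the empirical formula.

mol C = 5.000 g CO₂ ÷ 44.009 g/mol = 0.11361 mol
mol H = 2 × 1.791 g H₂O ÷ 18.015 g/mol = 0.19883 mol
Divide by the smallest (0.11361 mol): C 1.000, H 1.750
Multiplying each by 4 gives whole numbers: C 4.00, H 7.00

C4H7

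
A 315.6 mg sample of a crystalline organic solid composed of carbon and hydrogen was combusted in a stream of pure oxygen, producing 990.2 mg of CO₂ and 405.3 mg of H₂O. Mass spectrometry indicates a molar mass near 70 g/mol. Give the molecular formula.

mol C = 0.9902 g CO₂ ÷ 44.009 g/mol = 0.022500 mol
mol H = 2 × 0.4053 g H₂O ÷ 18.015 g/mol = 0.044996 mol
Divide by the smallest (0.022500 mol): C 1.000, H 2.000
Empirical formula: CH2
Empirical-formula mass = 14.03 g/mol; 70 ÷ 14.03 ≈ 5, so the molecular formula is C5H10.

C5H10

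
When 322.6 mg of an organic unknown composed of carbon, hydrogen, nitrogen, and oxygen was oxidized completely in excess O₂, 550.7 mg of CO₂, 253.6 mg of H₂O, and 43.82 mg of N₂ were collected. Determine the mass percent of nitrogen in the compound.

13.58%

mol C = 0.5507 g CO₂ ÷ 44.009 g/mol = 0.012513 mol
mol H = 2 × 0.2536 g H₂O ÷ 18.015 g/mol = 0.028154 mol
mol N = 2 × 0.04382 g N₂ ÷ 28.014 g/mol = 0.0031284 mol
mass O = 0.3226 − (0.15030 + 0.028380 + 0.043820) = 0.10010 g → mol O = 0.10010 ÷ 15.999 = 0.0062568 mol
mass % N = 0.043820 g ÷ 0.3226 g × 100%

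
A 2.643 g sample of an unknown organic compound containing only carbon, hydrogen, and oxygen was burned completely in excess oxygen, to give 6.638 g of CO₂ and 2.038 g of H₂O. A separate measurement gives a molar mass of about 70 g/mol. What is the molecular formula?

mol C = 6.638 g CO₂ ÷ 44.009 g/mol = 0.15083 mol
mol H = 2 × 2.038 g H₂O ÷ 18.015 g/mol = 0.22626 mol
mass O = 2.643 − (1.8117 + 0.22807) = 0.60328 g → mol O = 0.60328 ÷ 15.999 = 0.037707 mol
Divide by the smallest (0.037707 mol): C 4.000, H 6.000, O 1.000
Empirical formula: C4H6O
Empirical-formula mass = 70.09 g/mol; 70 ÷ 70.09 ≈ 1, so the molecular formula is C4H6O.

C4H6O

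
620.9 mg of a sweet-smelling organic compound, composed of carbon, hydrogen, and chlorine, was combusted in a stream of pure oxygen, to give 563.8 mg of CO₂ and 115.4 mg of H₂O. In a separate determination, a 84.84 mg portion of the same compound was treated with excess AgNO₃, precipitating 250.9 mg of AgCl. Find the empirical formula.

CHCl

mol C = 0.5638 g CO₂ ÷ 44.009 g/mol = 0.012811 mol
mol H = 2 × 0.1154 g H₂O ÷ 18.015 g/mol = 0.012812 mol
From the AgCl data: mol Cl per gram of compound = (0.2509 ÷ 143.318) ÷ 0.08484 = 0.020635 mol/g, so in the 0.6209 g combustion sample mol Cl = 0.012812 mol
Divide by the smallest (0.012811 mol): C 1.000, H 1.000, Cl 1.000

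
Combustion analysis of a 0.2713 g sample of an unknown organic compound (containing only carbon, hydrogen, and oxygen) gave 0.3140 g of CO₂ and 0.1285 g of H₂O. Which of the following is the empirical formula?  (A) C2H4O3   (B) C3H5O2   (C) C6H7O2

(A) C2H4O3

mol C = 0.3140 g CO₂ ÷ 44.009 g/mol = 0.0071349 mol
mol H = 2 × 0.1285 g H₂O ÷ 18.015 g/mol = 0.014266 mol
mass O = 0.2713 − (0.085697 + 0.014380) = 0.17122 g → mol O = 0.17122 ÷ 15.999 = 0.010702 mol
Divide by the smallest (0.0071349 mol): C 1.000, H 1.999, O 1.500
Multiplying each by 2 gives whole numbers: C 2.00, H 4.00, O 3.00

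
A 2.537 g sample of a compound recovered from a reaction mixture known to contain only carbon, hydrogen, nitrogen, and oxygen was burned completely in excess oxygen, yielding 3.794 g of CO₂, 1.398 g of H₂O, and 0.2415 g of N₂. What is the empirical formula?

mol C = 3.794 g CO₂ ÷ 44.009 g/mol = 0.086210 mol
mol H = 2 × 1.398 g H₂O ÷ 18.015 g/mol = 0.15520 mol
mol N = 2 × 0.2415 g N₂ ÷ 28.014 g/mol = 0.017241 mol
mass O = 2.537 − (1.0355 + 0.15645 + 0.24150) = 1.1036 g → mol O = 1.1036 ÷ 15.999 = 0.068979 mol
Divide by the smallest (0.017241 mol): C 5.000, H 9.002, N 1.000, O 4.001

C5H9NO4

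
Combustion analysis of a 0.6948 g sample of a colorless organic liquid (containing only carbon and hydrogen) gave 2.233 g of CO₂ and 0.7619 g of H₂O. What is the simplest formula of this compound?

mol C = 2.233 g CO₂ ÷ 44.009 g/mol = 0.050740 mol
mol H = 2 × 0.7619 g H₂O ÷ 18.015 g/mol = 0.084585 mol
Divide by the smallest (0.050740 mol): C 1.000, H 1.667
Multiplying each by 3 gives whole numbers: C 3.00, H 5.00

C3H5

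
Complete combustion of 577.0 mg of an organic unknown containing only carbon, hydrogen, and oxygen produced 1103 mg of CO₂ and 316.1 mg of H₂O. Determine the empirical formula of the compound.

C5H7O3

mol C = 1.103 g CO₂ ÷ 44.009 g/mol = 0.025063 mol
mol H = 2 × 0.3161 g H₂O ÷ 18.015 g/mol = 0.035093 mol
mass O = 0.5770 − (0.30103 + 0.035374) = 0.24059 g → mol O = 0.24059 ÷ 15.999 = 0.015038 mol
Divide by the smallest (0.015038 mol): C 1.667, H 2.334, O 1.000
Multiplying each by 3 gives whole numbers: C 5.00, H 7.00, O 3.00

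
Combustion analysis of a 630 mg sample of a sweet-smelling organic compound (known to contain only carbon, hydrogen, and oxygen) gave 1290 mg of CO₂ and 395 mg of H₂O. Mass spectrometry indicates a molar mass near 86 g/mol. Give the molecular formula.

mol C = 1.29 g CO₂ ÷ 44.009 g/mol = 0.02931 mol
mol H = 2 × 0.395 g H₂O ÷ 18.015 g/mol = 0.04385 mol
mass O = 0.630 − (0.3521 + 0.04420) = 0.2337 g → mol O = 0.2337 ÷ 15.999 = 0.01461 mol
Divide by the smallest (0.01461 mol): C 2.006, H 3.002, O 1.000
Empirical formula: C2H3O
Empirical-formula mass = 43.05 g/mol; 86 ÷ 43.05 ≈ 2, so the molecular formula is C4H6O2.

C4H6O2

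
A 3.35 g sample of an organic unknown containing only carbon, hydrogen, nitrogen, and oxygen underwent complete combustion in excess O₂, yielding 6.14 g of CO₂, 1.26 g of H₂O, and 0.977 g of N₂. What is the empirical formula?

C4H4N2O

mol C = 6.14 g CO₂ ÷ 44.009 g/mol = 0.1395 mol
mol H = 2 × 1.26 g H₂O ÷ 18.015 g/mol = 0.1399 mol
mol N = 2 × 0.977 g N₂ ÷ 28.014 g/mol = 0.06975 mol
mass O = 3.35 − (1.676 + 0.1410 + 0.9770) = 0.5563 g → mol O = 0.5563 ÷ 15.999 = 0.03477 mol
Divide by the smallest (0.03477 mol): C 4.013, H 4.023, N 2.006, O 1.000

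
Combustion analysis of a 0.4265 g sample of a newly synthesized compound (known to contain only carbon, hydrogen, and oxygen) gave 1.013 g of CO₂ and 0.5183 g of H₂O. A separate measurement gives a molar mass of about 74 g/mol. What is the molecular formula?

C4H10O

mol C = 1.013 g CO₂ ÷ 44.009 g/mol = 0.023018 mol
mol H = 2 × 0.5183 g H₂O ÷ 18.015 g/mol = 0.057541 mol
mass O = 0.4265 − (0.27647 + 0.058001) = 0.092029 g → mol O = 0.092029 ÷ 15.999 = 0.0057522 mol
Divide by the smallest (0.0057522 mol): C 4.002, H 10.003, O 1.000
Empirical formula: C4H10O
Empirical-formula mass = 74.12 g/mol; 74 ÷ 74.12 ≈ 1, so the molecular formula is C4H10O.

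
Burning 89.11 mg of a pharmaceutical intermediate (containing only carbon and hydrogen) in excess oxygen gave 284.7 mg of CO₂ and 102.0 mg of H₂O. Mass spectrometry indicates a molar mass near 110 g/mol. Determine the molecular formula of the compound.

C8H14

mol C = 0.2847 g CO₂ ÷ 44.009 g/mol = 0.0064691 mol
mol H = 2 × 0.1020 g H₂O ÷ 18.015 g/mol = 0.011324 mol
Divide by the smallest (0.0064691 mol): C 1.000, H 1.750
Multiplying each by 4 gives whole numbers: C 4.00, H 7.00
Empirical formula: C4H7
Empirical-formula mass = 55.10 g/mol; 110 ÷ 55.10 ≈ 2, so the molecular formula is C8H14.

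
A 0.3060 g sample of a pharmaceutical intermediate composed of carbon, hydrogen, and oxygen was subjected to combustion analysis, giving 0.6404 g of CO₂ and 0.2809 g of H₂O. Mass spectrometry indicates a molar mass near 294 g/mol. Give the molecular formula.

C14H30O6

mol C = 0.6404 g CO₂ ÷ 44.009 g/mol = 0.014552 mol
mol H = 2 × 0.2809 g H₂O ÷ 18.015 g/mol = 0.031185 mol
mass O = 0.3060 − (0.17478 + 0.031435) = 0.099787 g → mol O = 0.099787 ÷ 15.999 = 0.0062370 mol
Divide by the smallest (0.0062370 mol): C 2.333, H 5.000, O 1.000
Multiplying each by 3 gives whole numbers: C 7.00, H 15.00, O 3.00
Empirical formula: C7H15O3
Empirical-formula mass = 147.19 g/mol; 294 ÷ 147.19 ≈ 2, so the molecular formula is C14H30O6.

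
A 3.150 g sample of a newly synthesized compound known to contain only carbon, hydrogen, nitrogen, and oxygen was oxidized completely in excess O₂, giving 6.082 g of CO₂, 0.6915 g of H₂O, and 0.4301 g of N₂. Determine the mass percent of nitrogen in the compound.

13.65%

mol C = 6.082 g CO₂ ÷ 44.009 g/mol = 0.13820 mol
mol H = 2 × 0.6915 g H₂O ÷ 18.015 g/mol = 0.076769 mol
mol N = 2 × 0.4301 g N₂ ÷ 28.014 g/mol = 0.030706 mol
mass O = 3.150 − (1.6599 + 0.077384 + 0.43010) = 0.98261 g → mol O = 0.98261 ÷ 15.999 = 0.061417 mol
mass % N = 0.43010 g ÷ 3.150 g × 100%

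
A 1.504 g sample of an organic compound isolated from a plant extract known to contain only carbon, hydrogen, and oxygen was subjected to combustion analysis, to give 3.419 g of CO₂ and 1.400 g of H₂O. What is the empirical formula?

mol C = 3.419 g CO₂ ÷ 44.009 g/mol = 0.077689 mol
mol H = 2 × 1.400 g H₂O ÷ 18.015 g/mol = 0.15543 mol
mass O = 1.504 − (0.93312 + 0.15667) = 0.41421 g → mol O = 0.41421 ÷ 15.999 = 0.025890 mol
Divide by the smallest (0.025890 mol): C 3.001, H 6.003, O 1.000

C3H6O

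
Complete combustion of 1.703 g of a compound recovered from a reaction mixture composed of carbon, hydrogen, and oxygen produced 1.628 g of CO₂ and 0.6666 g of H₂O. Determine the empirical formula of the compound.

CH2O2

mol C = 1.628 g CO₂ ÷ 44.009 g/mol = 0.036992 mol
mol H = 2 × 0.6666 g H₂O ÷ 18.015 g/mol = 0.074005 mol
mass O = 1.703 − (0.44432 + 0.074597) = 1.1841 g → mol O = 1.1841 ÷ 15.999 = 0.074010 mol
Divide by the smallest (0.036992 mol): C 1.000, H 2.001, O 2.001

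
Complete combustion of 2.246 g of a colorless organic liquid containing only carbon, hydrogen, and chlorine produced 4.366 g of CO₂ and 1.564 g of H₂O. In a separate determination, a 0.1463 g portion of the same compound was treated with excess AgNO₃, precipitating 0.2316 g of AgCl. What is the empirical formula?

mol C = 4.366 g CO₂ ÷ 44.009 g/mol = 0.099207 mol
mol H = 2 × 1.564 g H₂O ÷ 18.015 g/mol = 0.17363 mol
From the AgCl data: mol Cl per gram of compound = (0.2316 ÷ 143.318) ÷ 0.1463 = 0.011046 mol/g, so in the 2.246 g combustion sample mol Cl = 0.024809 mol
Divide by the smallest (0.024809 mol): C 3.999, H 6.999, Cl 1.000

C4H7Cl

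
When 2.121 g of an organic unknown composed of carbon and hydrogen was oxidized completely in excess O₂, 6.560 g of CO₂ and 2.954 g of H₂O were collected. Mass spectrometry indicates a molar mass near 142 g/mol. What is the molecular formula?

mol C = 6.560 g CO₂ ÷ 44.009 g/mol = 0.14906 mol
mol H = 2 × 2.954 g H₂O ÷ 18.015 g/mol = 0.32795 mol
Divide by the smallest (0.14906 mol): C 1.000, H 2.200
Multiplying each by 5 gives whole numbers: C 5.00, H 11.00
Empirical formula: C5H11
Empirical-formula mass = 71.14 g/mol; 142 ÷ 71.14 ≈ 2, so the molecular formula is C10H22.

C10H22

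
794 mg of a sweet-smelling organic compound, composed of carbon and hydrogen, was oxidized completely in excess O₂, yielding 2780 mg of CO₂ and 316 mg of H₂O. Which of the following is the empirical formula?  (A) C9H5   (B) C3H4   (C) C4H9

(A) C9H5

mol C = 2.78 g CO₂ ÷ 44.009 g/mol = 0.06317 mol
mol H = 2 × 0.316 g H₂O ÷ 18.015 g/mol = 0.03508 mol
Divide by the smallest (0.03508 mol): C 1.801, H 1.000
Multiplying each by 5 gives whole numbers: C 9.00, H 5.00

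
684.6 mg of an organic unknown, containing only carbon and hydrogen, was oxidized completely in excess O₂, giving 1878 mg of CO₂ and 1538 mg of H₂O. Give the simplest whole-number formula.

CH4

mol C = 1.878 g CO₂ ÷ 44.009 g/mol = 0.042673 mol
mol H = 2 × 1.538 g H₂O ÷ 18.015 g/mol = 0.17075 mol
Divide by the smallest (0.042673 mol): C 1.000, H 4.001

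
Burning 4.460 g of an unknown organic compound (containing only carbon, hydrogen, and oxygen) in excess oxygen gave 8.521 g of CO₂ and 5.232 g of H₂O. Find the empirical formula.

mol C = 8.521 g CO₂ ÷ 44.009 g/mol = 0.19362 mol
mol H = 2 × 5.232 g H₂O ÷ 18.015 g/mol = 0.58085 mol
mass O = 4.460 − (2.3256 + 0.58550) = 1.5489 g → mol O = 1.5489 ÷ 15.999 = 0.096815 mol
Divide by the smallest (0.096815 mol): C 2.000, H 6.000, O 1.000

C2H6O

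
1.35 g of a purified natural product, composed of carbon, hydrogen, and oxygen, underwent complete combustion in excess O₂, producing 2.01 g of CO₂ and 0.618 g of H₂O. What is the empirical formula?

mol C = 2.01 g CO₂ ÷ 44.009 g/mol = 0.04567 mol
mol H = 2 × 0.618 g H₂O ÷ 18.015 g/mol = 0.06861 mol
mass O = 1.35 − (0.5486 + 0.06916) = 0.7323 g → mol O = 0.7323 ÷ 15.999 = 0.04577 mol
Divide by the smallest (0.04567 mol): C 1.000, H 1.502, O 1.002
Multiplying each by 2 gives whole numbers: C 2.00, H 3.00, O 2.00

C2H3O2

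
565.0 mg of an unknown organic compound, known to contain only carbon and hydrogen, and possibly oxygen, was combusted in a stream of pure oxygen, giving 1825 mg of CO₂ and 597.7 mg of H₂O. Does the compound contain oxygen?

mol C = 1.825 g CO₂ ÷ 44.009 g/mol = 0.041469 mol
mol H = 2 × 0.5977 g H₂O ÷ 18.015 g/mol = 0.066356 mol
C and H together account for 0.56497 g — essentially the entire 0.5650 g sample — so the compound contains no oxygen.

no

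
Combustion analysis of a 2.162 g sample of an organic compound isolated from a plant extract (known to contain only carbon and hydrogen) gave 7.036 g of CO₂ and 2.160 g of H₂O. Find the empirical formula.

C2H3

mol C = 7.036 g CO₂ ÷ 44.009 g/mol = 0.15988 mol
mol H = 2 × 2.160 g H₂O ÷ 18.015 g/mol = 0.23980 mol
Divide by the smallest (0.15988 mol): C 1.000, H 1.500
Multiplying each by 2 gives whole numbers: C 2.00, H 3.00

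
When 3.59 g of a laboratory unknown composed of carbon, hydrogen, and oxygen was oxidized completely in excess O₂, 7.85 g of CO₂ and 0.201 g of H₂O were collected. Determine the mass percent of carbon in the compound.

mol C = 7.85 g CO₂ ÷ 44.009 g/mol = 0.1784 mol
mol H = 2 × 0.201 g H₂O ÷ 18.015 g/mol = 0.02231 mol
mass O = 3.59 − (2.142 + 0.02249) = 1.425 g → mol O = 1.425 ÷ 15.999 = 0.08907 mol
mass % C = 2.142 g ÷ 3.59 g × 100%

59.7%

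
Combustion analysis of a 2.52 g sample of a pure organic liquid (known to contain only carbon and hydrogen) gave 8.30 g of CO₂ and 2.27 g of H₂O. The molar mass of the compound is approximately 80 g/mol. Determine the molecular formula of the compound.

mol C = 8.30 g CO₂ ÷ 44.009 g/mol = 0.1886 mol
mol H = 2 × 2.27 g H₂O ÷ 18.015 g/mol = 0.2520 mol
Divide by the smallest (0.1886 mol): C 1.000, H 1.336
Multiplying each by 3 gives whole numbers: C 3.00, H 4.01
Empirical formula: C3H4
Empirical-formula mass = 40.06 g/mol; 80 ÷ 40.06 ≈ 2, so the molecular formula is C6H8.

C6H8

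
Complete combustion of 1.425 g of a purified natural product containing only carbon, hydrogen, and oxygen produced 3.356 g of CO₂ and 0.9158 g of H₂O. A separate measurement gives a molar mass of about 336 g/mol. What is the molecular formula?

C18H24O6

mol C = 3.356 g CO₂ ÷ 44.009 g/mol = 0.076257 mol
mol H = 2 × 0.9158 g H₂O ÷ 18.015 g/mol = 0.10167 mol
mass O = 1.425 − (0.91592 + 0.10248) = 0.40659 g → mol O = 0.40659 ÷ 15.999 = 0.025414 mol
Divide by the smallest (0.025414 mol): C 3.001, H 4.001, O 1.000
Empirical formula: C3H4O
Empirical-formula mass = 56.06 g/mol; 336 ÷ 56.06 ≈ 6, so the molecular formula is C18H24O6.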